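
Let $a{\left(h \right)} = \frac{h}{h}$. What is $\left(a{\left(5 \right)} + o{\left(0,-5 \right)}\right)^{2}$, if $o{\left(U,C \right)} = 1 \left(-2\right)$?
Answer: $1$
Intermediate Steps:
$o{\left(U,C \right)} = -2$
$a{\left(h \right)} = 1$
$\left(a{\left(5 \right)} + o{\left(0,-5 \right)}\right)^{2} = \left(1 - 2\right)^{2} = \left(-1\right)^{2} = 1$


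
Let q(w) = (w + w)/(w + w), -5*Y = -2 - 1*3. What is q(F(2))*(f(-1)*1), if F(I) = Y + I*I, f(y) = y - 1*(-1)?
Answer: 0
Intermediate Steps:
Y = 1 (Y = -(-2 - 1*3)/5 = -(-2 - 3)/5 = -⅕*(-5) = 1)
f(y) = 1 + y (f(y) = y + 1 = 1 + y)
F(I) = 1 + I² (F(I) = 1 + I*I = 1 + I²)
q(w) = 1 (q(w) = (2*w)/((2*w)) = (2*w)*(1/(2*w)) = 1)
q(F(2))*(f(-1)*1) = 1*((1 - 1)*1) = 1*(0*1) = 1*0 = 0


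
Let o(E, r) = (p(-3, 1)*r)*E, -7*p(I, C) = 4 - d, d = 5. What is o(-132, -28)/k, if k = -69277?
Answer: -528/69277 ≈ -0.0076216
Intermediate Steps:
p(I, C) = ⅐ (p(I, C) = -(4 - 1*5)/7 = -(4 - 5)/7 = -⅐*(-1) = ⅐)
o(E, r) = E*r/7 (o(E, r) = (r/7)*E = E*r/7)
o(-132, -28)/k = ((⅐)*(-132)*(-28))/(-69277) = 528*(-1/69277) = -528/69277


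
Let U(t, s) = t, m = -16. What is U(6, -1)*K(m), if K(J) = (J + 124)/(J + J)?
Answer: -81/4 ≈ -20.250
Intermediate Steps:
K(J) = (124 + J)/(2*J) (K(J) = (124 + J)/((2*J)) = (124 + J)*(1/(2*J)) = (124 + J)/(2*J))
U(6, -1)*K(m) = 6*((1/2)*(124 - 16)/(-16)) = 6*((1/2)*(-1/16)*108) = 6*(-27/8) = -81/4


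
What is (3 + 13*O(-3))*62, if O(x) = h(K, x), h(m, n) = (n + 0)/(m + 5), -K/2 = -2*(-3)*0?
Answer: -1488/5 ≈ -297.60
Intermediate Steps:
K = 0 (K = -2*(-2*(-3))*0 = -12*0 = -2*0 = 0)
h(m, n) = n/(5 + m)
O(x) = x/5 (O(x) = x/(5 + 0) = x/5)
(3 + 13*O(-3))*62 = (3 + 13*((⅕)*(-3)))*62 = (3 + 13*(-⅗))*62 = (3 - 39/5)*62 = -24/5*62 = -1488/5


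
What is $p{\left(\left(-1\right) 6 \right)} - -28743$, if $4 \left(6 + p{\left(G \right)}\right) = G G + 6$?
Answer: $\frac{57495}{2} \approx 28748.0$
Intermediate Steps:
$p{\left(G \right)} = - \frac{9}{2} + \frac{G^{2}}{4}$ ($p{\left(G \right)} = -6 + \frac{G G + 6}{4} = -6 + \frac{G^{2} + 6}{4} = -6 + \frac{6 + G^{2}}{4} = -6 + \left(\frac{3}{2} + \frac{G^{2}}{4}\right) = - \frac{9}{2} + \frac{G^{2}}{4}$)
$p{\left(\left(-1\right) 6 \right)} - -28743 = \left(- \frac{9}{2} + \frac{\left(\left(-1\right) 6\right)^{2}}{4}\right) - -28743 = \left(- \frac{9}{2} + \frac{\left(-6\right)^{2}}{4}\right) + 28743 = \left(- \frac{9}{2} + \frac{1}{4} \cdot 36\right) + 28743 = \left(- \frac{9}{2} + 9\right) + 28743 = \frac{9}{2} + 28743 = \frac{57495}{2}$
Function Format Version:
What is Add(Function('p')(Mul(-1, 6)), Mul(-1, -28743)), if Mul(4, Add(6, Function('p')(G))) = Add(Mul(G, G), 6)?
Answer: Rational(57495, 2) ≈ 28748.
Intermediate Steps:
Function('p')(G) = Add(Rational(-9, 2), Mul(Rational(1, 4), Pow(G, 2))) (Function('p')(G) = Add(-6, Mul(Rational(1, 4), Add(Mul(G, G), 6))) = Add(-6, Mul(Rational(1, 4), Add(Pow(G, 2), 6))) = Add(-6, Mul(Rational(1, 4), Add(6, Pow(G, 2)))) = Add(-6, Add(Rational(3, 2), Mul(Rational(1, 4), Pow(G, 2)))) = Add(Rational(-9, 2), Mul(Rational(1, 4), Pow(G, 2))))
Add(Function('p')(Mul(-1, 6)), Mul(-1, -28743)) = Add(Add(Rational(-9, 2), Mul(Rational(1, 4), Pow(Mul(-1, 6), 2))), Mul(-1, -28743)) = Add(Add(Rational(-9, 2), Mul(Rational(1, 4), Pow(-6, 2))), 28743) = Add(Add(Rational(-9, 2), Mul(Rational(1, 4), 36)), 28743) = Add(Add(Rational(-9, 2), 9), 28743) = Add(Rational(9, 2), 28743) = Rational(57495, 2)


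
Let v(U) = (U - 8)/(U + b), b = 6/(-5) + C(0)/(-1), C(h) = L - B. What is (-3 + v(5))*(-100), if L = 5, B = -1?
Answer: 1800/11 ≈ 163.64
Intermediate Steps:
C(h) = 6 (C(h) = 5 - 1*(-1) = 5 + 1 = 6)
b = -36/5 (b = 6/(-5) + 6/(-1) = 6*(-⅕) + 6*(-1) = -6/5 - 6 = -36/5 ≈ -7.2000)
v(U) = (-8 + U)/(-36/5 + U) (v(U) = (U - 8)/(U - 36/5) = (-8 + U)/(-36/5 + U))
(-3 + v(5))*(-100) = (-3 + 5*(-8 + 5)/(-36 + 5*5))*(-100) = (-3 + 5*(-3)/(-36 + 25))*(-100) = (-3 + 5*(-3)/(-11))*(-100) = (-3 + 5*(-1/11)*(-3))*(-100) = (-3 + 15/11)*(-100) = -18/11*(-100) = 1800/11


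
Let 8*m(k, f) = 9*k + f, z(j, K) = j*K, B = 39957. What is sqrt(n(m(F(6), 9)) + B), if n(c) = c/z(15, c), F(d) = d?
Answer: 2*sqrt(2247585)/15 ≈ 199.89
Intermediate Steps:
z(j, K) = K*j
m(k, f) = f/8 + 9*k/8 (m(k, f) = (9*k + f)/8 = (f + 9*k)/8 = f/8 + 9*k/8)
n(c) = 1/15 (n(c) = c/((c*15)) = c/((15*c)) = c*(1/(15*c)) = 1/15)
sqrt(n(m(F(6), 9)) + B) = sqrt(1/15 + 39957) = sqrt(599356/15) = 2*sqrt(2247585)/15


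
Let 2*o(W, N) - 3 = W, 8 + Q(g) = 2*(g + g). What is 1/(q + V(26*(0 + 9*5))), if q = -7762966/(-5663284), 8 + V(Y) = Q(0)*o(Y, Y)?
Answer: -2831642/13304835917 ≈ -0.00021283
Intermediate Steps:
Q(g) = -8 + 4*g (Q(g) = -8 + 2*(g + g) = -8 + 2*(2*g) = -8 + 4*g)
o(W, N) = 3/2 + W/2
V(Y) = -20 - 4*Y (V(Y) = -8 + (-8 + 4*0)*(3/2 + Y/2) = -8 + (-8 + 0)*(3/2 + Y/2) = -8 - 8*(3/2 + Y/2) = -8 + (-12 - 4*Y) = -20 - 4*Y)
q = 3881483/2831642 (q = -7762966*(-1/5663284) = 3881483/2831642 ≈ 1.3708)
1/(q + V(26*(0 + 9*5))) = 1/(3881483/2831642 + (-20 - 104*(0 + 9*5))) = 1/(3881483/2831642 + (-20 - 104*(0 + 45))) = 1/(3881483/2831642 + (-20 - 104*45)) = 1/(3881483/2831642 + (-20 - 4*1170)) = 1/(3881483/2831642 + (-20 - 4680)) = 1/(3881483/2831642 - 4700) = 1/(-13304835917/2831642) = -2831642/13304835917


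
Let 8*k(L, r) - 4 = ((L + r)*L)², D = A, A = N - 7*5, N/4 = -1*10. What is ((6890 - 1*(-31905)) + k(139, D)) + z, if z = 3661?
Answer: 19869617/2 ≈ 9.9348e+6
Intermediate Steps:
N = -40 (N = 4*(-1*10) = 4*(-10) = -40)
A = -75 (A = -40 - 7*5 = -40 - 35 = -75)
D = -75
k(L, r) = ½ + L²*(L + r)²/8 (k(L, r) = ½ + ((L + r)*L)²/8 = ½ + (L*(L + r))²/8 = ½ + (L²*(L + r)²)/8 = ½ + L²*(L + r)²/8)
((6890 - 1*(-31905)) + k(139, D)) + z = ((6890 - 1*(-31905)) + (½ + (⅛)*139²*(139 - 75)²)) + 3661 = ((6890 + 31905) + (½ + (⅛)*19321*64²)) + 3661 = (38795 + (½ + (⅛)*19321*4096)) + 3661 = (38795 + (½ + 9892352)) + 3661 = (38795 + 19784705/2) + 3661 = 19862295/2 + 3661 = 19869617/2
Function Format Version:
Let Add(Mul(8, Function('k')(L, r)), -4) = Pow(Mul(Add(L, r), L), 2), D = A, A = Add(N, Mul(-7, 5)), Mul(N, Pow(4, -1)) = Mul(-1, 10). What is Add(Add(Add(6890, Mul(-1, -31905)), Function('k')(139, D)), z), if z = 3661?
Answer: Rational(19869617, 2) ≈ 9.9348e+6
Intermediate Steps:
N = -40 (N = Mul(4, Mul(-1, 10)) = Mul(4, -10) = -40)
A = -75 (A = Add(-40, Mul(-7, 5)) = Add(-40, -35) = -75)
D = -75
Function('k')(L, r) = Add(Rational(1, 2), Mul(Rational(1, 8), Pow(L, 2), Pow(Add(L, r), 2))) (Function('k')(L, r) = Add(Rational(1, 2), Mul(Rational(1, 8), Pow(Mul(Add(L, r), L), 2))) = Add(Rational(1, 2), Mul(Rational(1, 8), Pow(Mul(L, Add(L, r)), 2))) = Add(Rational(1, 2), Mul(Rational(1, 8), Mul(Pow(L, 2), Pow(Add(L, r), 2)))) = Add(Rational(1, 2), Mul(Rational(1, 8), Pow(L, 2), Pow(Add(L, r), 2))))
Add(Add(Add(6890, Mul(-1, -31905)), Function('k')(139, D)), z) = Add(Add(Add(6890, Mul(-1, -31905)), Add(Rational(1, 2), Mul(Rational(1, 8), Pow(139, 2), Pow(Add(139, -75), 2)))), 3661) = Add(Add(Add(6890, 31905), Add(Rational(1, 2), Mul(Rational(1, 8), 19321, Pow(64, 2)))), 3661) = Add(Add(38795, Add(Rational(1, 2), Mul(Rational(1, 8), 19321, 4096))), 3661) = Add(Add(38795, Add(Rational(1, 2), 9892352)), 3661) = Add(Add(38795, Rational(19784705, 2)), 3661) = Add(Rational(19862295, 2), 3661) = Rational(19869617, 2)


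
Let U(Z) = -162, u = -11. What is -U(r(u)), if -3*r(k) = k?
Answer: 162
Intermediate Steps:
r(k) = -k/3
-U(r(u)) = -1*(-162) = 162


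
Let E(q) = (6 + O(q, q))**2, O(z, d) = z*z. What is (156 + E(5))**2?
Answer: 1247689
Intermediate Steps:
O(z, d) = z**2
E(q) = (6 + q**2)**2
(156 + E(5))**2 = (156 + (6 + 5**2)**2)**2 = (156 + (6 + 25)**2)**2 = (156 + 31**2)**2 = (156 + 961)**2 = 1117**2 = 1247689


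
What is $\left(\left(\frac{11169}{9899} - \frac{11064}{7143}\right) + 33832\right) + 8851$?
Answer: $\frac{1006007865354}{23569519} \approx 42683.0$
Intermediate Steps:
$\left(\left(\frac{11169}{9899} - \frac{11064}{7143}\right) + 33832\right) + 8851 = \left(\left(11169 \cdot \frac{1}{9899} - \frac{3688}{2381}\right) + 33832\right) + 8851 = \left(\left(\frac{11169}{9899} - \frac{3688}{2381}\right) + 33832\right) + 8851 = \left(- \frac{9914123}{23569519} + 33832\right) + 8851 = \frac{797394052685}{23569519} + 8851 = \frac{1006007865354}{23569519}$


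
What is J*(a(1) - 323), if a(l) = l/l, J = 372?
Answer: -119784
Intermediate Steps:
a(l) = 1
J*(a(1) - 323) = 372*(1 - 323) = 372*(-322) = -119784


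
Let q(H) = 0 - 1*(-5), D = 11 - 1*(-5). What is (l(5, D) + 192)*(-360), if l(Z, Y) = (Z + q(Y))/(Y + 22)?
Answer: -1315080/19 ≈ -69215.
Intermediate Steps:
D = 16 (D = 11 + 5 = 16)
q(H) = 5 (q(H) = 0 + 5 = 5)
l(Z, Y) = (5 + Z)/(22 + Y) (l(Z, Y) = (Z + 5)/(Y + 22) = (5 + Z)/(22 + Y))
(l(5, D) + 192)*(-360) = ((5 + 5)/(22 + 16) + 192)*(-360) = (10/38 + 192)*(-360) = ((1/38)*10 + 192)*(-360) = (5/19 + 192)*(-360) = (3653/19)*(-360) = -1315080/19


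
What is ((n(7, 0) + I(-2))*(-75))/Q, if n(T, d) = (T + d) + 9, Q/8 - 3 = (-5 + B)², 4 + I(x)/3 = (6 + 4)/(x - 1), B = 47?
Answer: 75/2356 ≈ 0.031834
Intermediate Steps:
I(x) = -12 + 30/(-1 + x) (I(x) = -12 + 3*((6 + 4)/(x - 1)) = -12 + 3*(10/(-1 + x)) = -12 + 30/(-1 + x))
Q = 14136 (Q = 24 + 8*(-5 + 47)² = 24 + 8*42² = 24 + 8*1764 = 24 + 14112 = 14136)
n(T, d) = 9 + T + d
((n(7, 0) + I(-2))*(-75))/Q = (((9 + 7 + 0) + 6*(7 - 2*(-2))/(-1 - 2))*(-75))/14136 = ((16 + 6*(7 + 4)/(-3))*(-75))*(1/14136) = ((16 + 6*(-⅓)*11)*(-75))*(1/14136) = ((16 - 22)*(-75))*(1/14136) = -6*(-75)*(1/14136) = 450*(1/14136) = 75/2356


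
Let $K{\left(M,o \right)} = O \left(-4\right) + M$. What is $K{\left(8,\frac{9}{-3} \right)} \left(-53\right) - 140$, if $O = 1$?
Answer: $-352$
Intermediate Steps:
$K{\left(M,o \right)} = -4 + M$ ($K{\left(M,o \right)} = 1 \left(-4\right) + M = -4 + M$)
$K{\left(8,\frac{9}{-3} \right)} \left(-53\right) - 140 = \left(-4 + 8\right) \left(-53\right) - 140 = 4 \left(-53\right) - 140 = -212 - 140 = -352$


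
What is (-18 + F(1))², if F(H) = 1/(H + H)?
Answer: 1225/4 ≈ 306.25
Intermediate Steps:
F(H) = 1/(2*H)
(-18 + F(1))² = (-18 + (½)/1)² = (-18 + (½)*1)² = (-18 + ½)² = (-35/2)² = 1225/4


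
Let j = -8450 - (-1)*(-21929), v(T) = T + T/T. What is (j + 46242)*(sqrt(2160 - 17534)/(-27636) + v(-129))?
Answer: -2030464 - 15863*I*sqrt(15374)/27636 ≈ -2.0305e+6 - 71.171*I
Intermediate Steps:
v(T) = 1 + T (v(T) = T + 1 = 1 + T)
j = -30379 (j = -8450 - 1*21929 = -8450 - 21929 = -30379)
(j + 46242)*(sqrt(2160 - 17534)/(-27636) + v(-129)) = (-30379 + 46242)*(sqrt(2160 - 17534)/(-27636) + (1 - 129)) = 15863*(sqrt(-15374)*(-1/27636) - 128) = 15863*((I*sqrt(15374))*(-1/27636) - 128) = 15863*(-I*sqrt(15374)/27636 - 128) = 15863*(-128 - I*sqrt(15374)/27636) = -2030464 - 15863*I*sqrt(15374)/27636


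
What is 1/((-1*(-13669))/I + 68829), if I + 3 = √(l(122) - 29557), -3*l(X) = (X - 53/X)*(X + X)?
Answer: 2715492473/186901995794875 + 13669*I*√354999/560705987384625 ≈ 1.4529e-5 + 1.4525e-8*I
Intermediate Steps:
l(X) = -2*X*(X - 53/X)/3 (l(X) = -(X - 53/X)*(X + X)/3 = -(X - 53/X)*2*X/3 = -2*X*(X - 53/X)/3)
I = -3 + I*√354999/3 (I = -3 + √((106/3 - ⅔*122²) - 29557) = -3 + √((106/3 - ⅔*14884) - 29557) = -3 + √((106/3 - 29768/3) - 29557) = -3 + √(-29662/3 - 29557) = -3 + √(-118333/3) = -3 + I*√354999/3 ≈ -3.0 + 198.61*I)
1/((-1*(-13669))/I + 68829) = 1/((-1*(-13669))/(-3 + I*√354999/3) + 68829) = 1/(13669/(-3 + I*√354999/3) + 68829) = 1/(68829 + 13669/(-3 + I*√354999/3))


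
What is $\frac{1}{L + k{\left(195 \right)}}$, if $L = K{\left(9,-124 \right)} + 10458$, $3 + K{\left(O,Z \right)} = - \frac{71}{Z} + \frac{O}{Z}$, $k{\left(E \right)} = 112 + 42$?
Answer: $\frac{2}{21219} \approx 9.4255 \cdot 10^{-5}$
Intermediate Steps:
$k{\left(E \right)} = 154$
$K{\left(O,Z \right)} = -3 - \frac{71}{Z} + \frac{O}{Z}$ ($K{\left(O,Z \right)} = -3 + \left(- \frac{71}{Z} + \frac{O}{Z}\right) = -3 - \frac{71}{Z} + \frac{O}{Z}$)
$L = \frac{20911}{2}$ ($L = \frac{-71 + 9 - -372}{-124} + 10458 = - \frac{-71 + 9 + 372}{124} + 10458 = \left(- \frac{1}{124}\right) 310 + 10458 = - \frac{5}{2} + 10458 = \frac{20911}{2} \approx 10456.0$)
$\frac{1}{L + k{\left(195 \right)}} = \frac{1}{\frac{20911}{2} + 154} = \frac{1}{\frac{21219}{2}} = \frac{2}{21219}$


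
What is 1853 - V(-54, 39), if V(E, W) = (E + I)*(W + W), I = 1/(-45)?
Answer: 91001/15 ≈ 6066.7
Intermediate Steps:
I = -1/45 ≈ -0.022222
V(E, W) = 2*W*(-1/45 + E) (V(E, W) = (E - 1/45)*(W + W) = (-1/45 + E)*(2*W) = 2*W*(-1/45 + E))
1853 - V(-54, 39) = 1853 - 2*39*(-1 + 45*(-54))/45 = 1853 - 2*39*(-1 - 2430)/45 = 1853 - 2*39*(-2431)/45 = 1853 - 1*(-63206/15) = 1853 + 63206/15 = 91001/15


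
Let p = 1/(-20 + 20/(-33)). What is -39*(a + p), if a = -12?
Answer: 319527/680 ≈ 469.89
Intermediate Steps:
p = -33/680 (p = 1/(-20 + 20*(-1/33)) = 1/(-20 - 20/33) = 1/(-680/33) = -33/680 ≈ -0.048529)
-39*(a + p) = -39*(-12 - 33/680) = -39*(-8193/680) = 319527/680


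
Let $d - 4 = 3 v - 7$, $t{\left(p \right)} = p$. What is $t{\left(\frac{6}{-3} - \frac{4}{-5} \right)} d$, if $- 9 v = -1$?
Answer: $\frac{16}{5} \approx 3.2$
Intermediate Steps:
$v = \frac{1}{9}$ ($v = \left(- \frac{1}{9}\right) \left(-1\right) = \frac{1}{9} \approx 0.11111$)
$d = - \frac{8}{3}$ ($d = 4 + \left(3 \cdot \frac{1}{9} - 7\right) = 4 + \left(\frac{1}{3} - 7\right) = 4 - \frac{20}{3} = - \frac{8}{3} \approx -2.6667$)
$t{\left(\frac{6}{-3} - \frac{4}{-5} \right)} d = \left(\frac{6}{-3} - \frac{4}{-5}\right) \left(- \frac{8}{3}\right) = \left(6 \left(- \frac{1}{3}\right) - - \frac{4}{5}\right) \left(- \frac{8}{3}\right) = \left(-2 + \frac{4}{5}\right) \left(- \frac{8}{3}\right) = \left(- \frac{6}{5}\right) \left(- \frac{8}{3}\right) = \frac{16}{5}$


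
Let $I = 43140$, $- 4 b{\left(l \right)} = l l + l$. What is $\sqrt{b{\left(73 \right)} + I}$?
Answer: $\frac{\sqrt{167158}}{2} \approx 204.42$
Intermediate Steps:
$b{\left(l \right)} = - \frac{l}{4} - \frac{l^{2}}{4}$ ($b{\left(l \right)} = - \frac{l l + l}{4} = - \frac{l^{2} + l}{4} = - \frac{l + l^{2}}{4} = - \frac{l}{4} - \frac{l^{2}}{4}$)
$\sqrt{b{\left(73 \right)} + I} = \sqrt{\left(- \frac{1}{4}\right) 73 \left(1 + 73\right) + 43140} = \sqrt{\left(- \frac{1}{4}\right) 73 \cdot 74 + 43140} = \sqrt{- \frac{2701}{2} + 43140} = \sqrt{\frac{83579}{2}} = \frac{\sqrt{167158}}{2}$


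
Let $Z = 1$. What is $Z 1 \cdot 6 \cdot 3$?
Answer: $18$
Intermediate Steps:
$Z 1 \cdot 6 \cdot 3 = 1 \cdot 1 \cdot 6 \cdot 3 = 1 \cdot 6 \cdot 3 = 1 \cdot 18 = 18$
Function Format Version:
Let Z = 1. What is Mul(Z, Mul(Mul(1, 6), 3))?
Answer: 18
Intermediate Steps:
Mul(Z, Mul(Mul(1, 6), 3)) = Mul(1, Mul(Mul(1, 6), 3)) = Mul(1, Mul(6, 3)) = Mul(1, 18) = 18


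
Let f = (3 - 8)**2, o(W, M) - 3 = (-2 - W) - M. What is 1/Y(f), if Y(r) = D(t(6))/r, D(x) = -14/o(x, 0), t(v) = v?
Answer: 125/14 ≈ 8.9286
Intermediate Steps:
o(W, M) = 1 - M - W (o(W, M) = 3 + ((-2 - W) - M) = 3 + (-2 - M - W) = 1 - M - W)
f = 25 (f = (-5)**2 = 25)
D(x) = -14/(1 - x) (D(x) = -14/(1 - 1*0 - x) = -14/(1 + 0 - x) = -14/(1 - x))
Y(r) = 14/(5*r) (Y(r) = (14/(-1 + 6))/r = (14/5)/r = (14*(1/5))/r = 14/(5*r))
1/Y(f) = 1/((14/5)/25) = 1/((14/5)*(1/25)) = 1/(14/125) = 125/14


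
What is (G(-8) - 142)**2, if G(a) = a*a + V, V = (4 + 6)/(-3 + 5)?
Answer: 5329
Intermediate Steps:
V = 5 (V = 10/2 = 10*(1/2) = 5)
G(a) = 5 + a**2 (G(a) = a*a + 5 = a**2 + 5 = 5 + a**2)
(G(-8) - 142)**2 = ((5 + (-8)**2) - 142)**2 = ((5 + 64) - 142)**2 = (69 - 142)**2 = (-73)**2 = 5329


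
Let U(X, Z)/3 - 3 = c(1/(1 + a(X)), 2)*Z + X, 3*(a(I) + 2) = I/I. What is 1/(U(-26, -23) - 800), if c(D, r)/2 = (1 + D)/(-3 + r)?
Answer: -1/938 ≈ -0.0010661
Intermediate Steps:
a(I) = -5/3 (a(I) = -2 + (I/I)/3 = -2 + (1/3)*1 = -2 + 1/3 = -5/3)
c(D, r) = 2*(1 + D)/(-3 + r) (c(D, r) = 2*((1 + D)/(-3 + r)) = 2*(1 + D)/(-3 + r))
U(X, Z) = 9 + 3*X + 3*Z (U(X, Z) = 9 + 3*((2*(1 + 1/(1 - 5/3))/(-3 + 2))*Z + X) = 9 + 3*((2*(1 + 1/(-2/3))/(-1))*Z + X) = 9 + 3*((2*(-1)*(1 - 3/2))*Z + X) = 9 + 3*((2*(-1)*(-1/2))*Z + X) = 9 + 3*(1*Z + X) = 9 + 3*(Z + X) = 9 + 3*(X + Z) = 9 + (3*X + 3*Z) = 9 + 3*X + 3*Z)
1/(U(-26, -23) - 800) = 1/((9 + 3*(-26) + 3*(-23)) - 800) = 1/((9 - 78 - 69) - 800) = 1/(-138 - 800) = 1/(-938) = -1/938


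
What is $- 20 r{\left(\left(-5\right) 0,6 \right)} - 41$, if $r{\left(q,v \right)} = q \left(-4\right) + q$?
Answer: $-41$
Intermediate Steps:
$r{\left(q,v \right)} = - 3 q$ ($r{\left(q,v \right)} = - 4 q + q = - 3 q$)
$- 20 r{\left(\left(-5\right) 0,6 \right)} - 41 = - 20 \left(- 3 \left(\left(-5\right) 0\right)\right) - 41 = - 20 \left(\left(-3\right) 0\right) - 41 = \left(-20\right) 0 - 41 = 0 - 41 = -41$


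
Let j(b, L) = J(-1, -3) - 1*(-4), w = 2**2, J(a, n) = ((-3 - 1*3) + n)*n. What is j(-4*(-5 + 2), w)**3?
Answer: 29791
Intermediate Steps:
J(a, n) = n*(-6 + n) (J(a, n) = ((-3 - 3) + n)*n = (-6 + n)*n = n*(-6 + n))
w = 4
j(b, L) = 31 (j(b, L) = -3*(-6 - 3) - 1*(-4) = -3*(-9) + 4 = 27 + 4 = 31)
j(-4*(-5 + 2), w)**3 = 31**3 = 29791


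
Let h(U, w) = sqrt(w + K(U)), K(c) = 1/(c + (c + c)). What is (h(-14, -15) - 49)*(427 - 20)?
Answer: -19943 + 407*I*sqrt(26502)/42 ≈ -19943.0 + 1577.6*I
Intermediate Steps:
K(c) = 1/(3*c) (K(c) = 1/(c + 2*c) = 1/(3*c))
h(U, w) = sqrt(w + 1/(3*U))
(h(-14, -15) - 49)*(427 - 20) = (sqrt(3/(-14) + 9*(-15))/3 - 49)*(427 - 20) = (sqrt(3*(-1/14) - 135)/3 - 49)*407 = (sqrt(-3/14 - 135)/3 - 49)*407 = (sqrt(-1893/14)/3 - 49)*407 = ((I*sqrt(26502)/14)/3 - 49)*407 = (I*sqrt(26502)/42 - 49)*407 = (-49 + I*sqrt(26502)/42)*407 = -19943 + 407*I*sqrt(26502)/42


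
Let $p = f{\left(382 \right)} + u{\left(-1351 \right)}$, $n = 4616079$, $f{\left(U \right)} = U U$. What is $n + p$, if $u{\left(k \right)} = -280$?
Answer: $4761723$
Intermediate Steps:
$f{\left(U \right)} = U^{2}$
$p = 145644$ ($p = 382^{2} - 280 = 145924 - 280 = 145644$)
$n + p = 4616079 + 145644 = 4761723$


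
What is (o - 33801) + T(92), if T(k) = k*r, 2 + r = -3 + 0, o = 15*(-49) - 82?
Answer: -35078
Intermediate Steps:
o = -817 (o = -735 - 82 = -817)
r = -5 (r = -2 + (-3 + 0) = -2 - 3 = -5)
T(k) = -5*k (T(k) = k*(-5) = -5*k)
(o - 33801) + T(92) = (-817 - 33801) - 5*92 = -34618 - 460 = -35078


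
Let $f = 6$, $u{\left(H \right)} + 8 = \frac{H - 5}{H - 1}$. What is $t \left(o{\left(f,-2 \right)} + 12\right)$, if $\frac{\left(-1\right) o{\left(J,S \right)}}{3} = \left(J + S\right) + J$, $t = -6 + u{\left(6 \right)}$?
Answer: $\frac{1242}{5} \approx 248.4$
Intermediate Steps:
$u{\left(H \right)} = -8 + \frac{-5 + H}{-1 + H}$ ($u{\left(H \right)} = -8 + \frac{H - 5}{H - 1} = -8 + \frac{-5 + H}{-1 + H}$)
$t = - \frac{69}{5}$ ($t = -6 + \frac{3 - 42}{-1 + 6} = -6 + \frac{3 - 42}{5} = -6 + \frac{1}{5} \left(-39\right) = -6 - \frac{39}{5} = - \frac{69}{5} \approx -13.8$)
$o{\left(J,S \right)} = - 6 J - 3 S$ ($o{\left(J,S \right)} = - 3 \left(\left(J + S\right) + J\right) = - 3 \left(S + 2 J\right) = - 6 J - 3 S$)
$t \left(o{\left(f,-2 \right)} + 12\right) = - \frac{69 \left(\left(\left(-6\right) 6 - -6\right) + 12\right)}{5} = - \frac{69 \left(\left(-36 + 6\right) + 12\right)}{5} = - \frac{69 \left(-30 + 12\right)}{5} = \left(- \frac{69}{5}\right) \left(-18\right) = \frac{1242}{5}$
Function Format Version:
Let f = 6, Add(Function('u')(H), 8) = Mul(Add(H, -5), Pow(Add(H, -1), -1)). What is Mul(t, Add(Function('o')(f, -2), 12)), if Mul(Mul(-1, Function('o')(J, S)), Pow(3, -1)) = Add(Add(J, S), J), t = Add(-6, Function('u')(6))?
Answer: Rational(1242, 5) ≈ 248.40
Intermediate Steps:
Function('u')(H) = Add(-8, Mul(Pow(Add(-1, H), -1), Add(-5, H))) (Function('u')(H) = Add(-8, Mul(Add(H, -5), Pow(Add(H, -1), -1))) = Add(-8, Mul(Add(-5, H), Pow(Add(-1, H), -1))) = Add(-8, Mul(Pow(Add(-1, H), -1), Add(-5, H))))
t = Rational(-69, 5) (t = Add(-6, Mul(Pow(Add(-1, 6), -1), Add(3, Mul(-7, 6)))) = Add(-6, Mul(Pow(5, -1), Add(3, -42))) = Add(-6, Mul(Rational(1, 5), -39)) = Add(-6, Rational(-39, 5)) = Rational(-69, 5) ≈ -13.800)
Function('o')(J, S) = Add(Mul(-6, J), Mul(-3, S)) (Function('o')(J, S) = Mul(-3, Add(Add(J, S), J)) = Mul(-3, Add(S, Mul(2, J))) = Add(Mul(-6, J), Mul(-3, S)))
Mul(t, Add(Function('o')(f, -2), 12)) = Mul(Rational(-69, 5), Add(Add(Mul(-6, 6), Mul(-3, -2)), 12)) = Mul(Rational(-69, 5), Add(Add(-36, 6), 12)) = Mul(Rational(-69, 5), Add(-30, 12)) = Mul(Rational(-69, 5), -18) = Rational(1242, 5)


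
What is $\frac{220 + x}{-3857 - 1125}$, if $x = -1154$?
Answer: $\frac{467}{2491} \approx 0.18747$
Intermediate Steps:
$\frac{220 + x}{-3857 - 1125} = \frac{220 - 1154}{-3857 - 1125} = - \frac{934}{-4982} = \left(-934\right) \left(- \frac{1}{4982}\right) = \frac{467}{2491}$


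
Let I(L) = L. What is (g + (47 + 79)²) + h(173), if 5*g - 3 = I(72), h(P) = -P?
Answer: 15718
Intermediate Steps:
g = 15 (g = ⅗ + (⅕)*72 = ⅗ + 72/5 = 15)
(g + (47 + 79)²) + h(173) = (15 + (47 + 79)²) - 1*173 = (15 + 126²) - 173 = (15 + 15876) - 173 = 15891 - 173 = 15718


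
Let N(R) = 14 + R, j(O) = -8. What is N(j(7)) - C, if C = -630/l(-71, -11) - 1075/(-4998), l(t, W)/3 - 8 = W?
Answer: -320947/4998 ≈ -64.215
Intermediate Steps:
l(t, W) = 24 + 3*W
C = 350935/4998 (C = -630/(24 + 3*(-11)) - 1075/(-4998) = -630/(24 - 33) - 1075*(-1/4998) = -630/(-9) + 1075/4998 = -630*(-⅑) + 1075/4998 = 70 + 1075/4998 = 350935/4998 ≈ 70.215)
N(j(7)) - C = (14 - 8) - 1*350935/4998 = 6 - 350935/4998 = -320947/4998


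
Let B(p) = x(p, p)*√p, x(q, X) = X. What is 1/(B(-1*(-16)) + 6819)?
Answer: 1/6883 ≈ 0.00014529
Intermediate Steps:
B(p) = p^(3/2) (B(p) = p*√p = p^(3/2))
1/(B(-1*(-16)) + 6819) = 1/((-1*(-16))^(3/2) + 6819) = 1/(16^(3/2) + 6819) = 1/(64 + 6819) = 1/6883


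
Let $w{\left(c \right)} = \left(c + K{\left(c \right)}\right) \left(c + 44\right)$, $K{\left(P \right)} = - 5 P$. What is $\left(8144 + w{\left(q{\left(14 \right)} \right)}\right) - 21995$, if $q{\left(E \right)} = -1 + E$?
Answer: $-16815$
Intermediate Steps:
$w{\left(c \right)} = - 4 c \left(44 + c\right)$ ($w{\left(c \right)} = \left(c - 5 c\right) \left(c + 44\right) = - 4 c \left(44 + c\right)$)
$\left(8144 + w{\left(q{\left(14 \right)} \right)}\right) - 21995 = \left(8144 + 4 \left(-1 + 14\right) \left(-44 - \left(-1 + 14\right)\right)\right) - 21995 = \left(8144 + 4 \cdot 13 \left(-44 - 13\right)\right) - 21995 = \left(8144 + 4 \cdot 13 \left(-57\right)\right) - 21995 = \left(8144 - 2964\right) - 21995 = 5180 - 21995 = -16815$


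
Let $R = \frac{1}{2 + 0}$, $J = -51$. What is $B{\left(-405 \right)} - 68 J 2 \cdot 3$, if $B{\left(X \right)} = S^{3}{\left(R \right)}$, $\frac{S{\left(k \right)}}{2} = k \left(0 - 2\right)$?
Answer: $20800$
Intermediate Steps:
$R = \frac{1}{2} \approx 0.5$
$S{\left(k \right)} = - 4 k$ ($S{\left(k \right)} = 2 k \left(0 - 2\right) = 2 k \left(-2\right) = 2 \left(- 2 k\right) = - 4 k$)
$B{\left(X \right)} = -8$ ($B{\left(X \right)} = \left(\left(-4\right) \frac{1}{2}\right)^{3} = \left(-2\right)^{3} = -8$)
$B{\left(-405 \right)} - 68 J 2 \cdot 3 = -8 - 68 \left(-51\right) 2 \cdot 3 = -8 - \left(-3468\right) 6 = -8 - -20808 = -8 + 20808 = 20800$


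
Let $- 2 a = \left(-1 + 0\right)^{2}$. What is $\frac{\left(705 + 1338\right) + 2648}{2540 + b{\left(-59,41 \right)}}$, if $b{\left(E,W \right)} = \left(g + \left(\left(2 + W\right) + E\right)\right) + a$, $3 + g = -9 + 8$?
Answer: $\frac{9382}{5039} \approx 1.8619$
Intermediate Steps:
$g = -4$ ($g = -3 + \left(-9 + 8\right) = -3 - 1 = -4$)
$a = - \frac{1}{2}$ ($a = - \frac{\left(-1 + 0\right)^{2}}{2} = - \frac{\left(-1\right)^{2}}{2} = \left(- \frac{1}{2}\right) 1 = - \frac{1}{2} \approx -0.5$)
$b{\left(E,W \right)} = - \frac{5}{2} + E + W$ ($b{\left(E,W \right)} = \left(-4 + \left(\left(2 + W\right) + E\right)\right) - \frac{1}{2} = \left(-4 + \left(2 + E + W\right)\right) - \frac{1}{2} = \left(-2 + E + W\right) - \frac{1}{2} = - \frac{5}{2} + E + W$)
$\frac{\left(705 + 1338\right) + 2648}{2540 + b{\left(-59,41 \right)}} = \frac{\left(705 + 1338\right) + 2648}{2540 - \frac{41}{2}} = \frac{2043 + 2648}{2540 - \frac{41}{2}} = \frac{4691}{\frac{5039}{2}} = 4691 \cdot \frac{2}{5039} = \frac{9382}{5039}$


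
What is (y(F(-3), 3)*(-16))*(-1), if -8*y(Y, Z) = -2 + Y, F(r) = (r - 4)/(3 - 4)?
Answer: -10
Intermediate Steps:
F(r) = 4 - r (F(r) = (-4 + r)/(-1) = (-4 + r)*(-1) = 4 - r)
y(Y, Z) = ¼ - Y/8 (y(Y, Z) = -(-2 + Y)/8 = ¼ - Y/8)
(y(F(-3), 3)*(-16))*(-1) = ((¼ - (4 - 1*(-3))/8)*(-16))*(-1) = ((¼ - (4 + 3)/8)*(-16))*(-1) = ((¼ - ⅛*7)*(-16))*(-1) = ((¼ - 7/8)*(-16))*(-1) = -5/8*(-16)*(-1) = 10*(-1) = -10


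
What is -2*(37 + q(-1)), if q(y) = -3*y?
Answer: -80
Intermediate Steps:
-2*(37 + q(-1)) = -2*(37 - 3*(-1)) = -2*(37 + 3) = -2*40 = -80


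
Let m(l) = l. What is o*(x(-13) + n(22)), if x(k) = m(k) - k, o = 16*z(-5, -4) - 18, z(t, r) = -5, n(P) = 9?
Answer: -882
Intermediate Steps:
o = -98 (o = 16*(-5) - 18 = -80 - 18 = -98)
x(k) = 0 (x(k) = k - k = 0)
o*(x(-13) + n(22)) = -98*(0 + 9) = -98*9 = -882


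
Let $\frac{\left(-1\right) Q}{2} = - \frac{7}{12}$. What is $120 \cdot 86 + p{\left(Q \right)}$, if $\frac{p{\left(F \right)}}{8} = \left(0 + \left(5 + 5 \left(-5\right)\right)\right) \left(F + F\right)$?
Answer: $\frac{29840}{3} \approx 9946.7$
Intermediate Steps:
$Q = \frac{7}{6}$ ($Q = - 2 \left(- \frac{7}{12}\right) = - 2 \left(\left(-7\right) \frac{1}{12}\right) = \left(-2\right) \left(- \frac{7}{12}\right) = \frac{7}{6} \approx 1.1667$)
$p{\left(F \right)} = - 320 F$ ($p{\left(F \right)} = 8 \left(0 + \left(5 + 5 \left(-5\right)\right)\right) \left(F + F\right) = 8 \left(0 + \left(5 - 25\right)\right) 2 F = 8 \left(0 - 20\right) 2 F = 8 \left(- 20 \cdot 2 F\right) = 8 \left(- 40 F\right) = - 320 F$)
$120 \cdot 86 + p{\left(Q \right)} = 120 \cdot 86 - \frac{1120}{3} = 10320 - \frac{1120}{3} = \frac{29840}{3}$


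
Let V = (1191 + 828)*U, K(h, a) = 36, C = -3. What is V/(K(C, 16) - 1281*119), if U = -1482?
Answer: 997386/50801 ≈ 19.633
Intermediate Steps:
V = -2992158 (V = (1191 + 828)*(-1482) = 2019*(-1482) = -2992158)
V/(K(C, 16) - 1281*119) = -2992158/(36 - 1281*119) = -2992158/(36 - 152439) = -2992158/(-152403) = -2992158*(-1/152403) = 997386/50801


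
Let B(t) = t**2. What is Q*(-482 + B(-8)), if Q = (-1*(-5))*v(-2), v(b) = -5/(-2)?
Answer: -5225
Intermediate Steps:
v(b) = 5/2 (v(b) = -5*(-1/2) = 5/2)
Q = 25/2 (Q = -1*(-5)*(5/2) = 5*(5/2) = 25/2 ≈ 12.500)
Q*(-482 + B(-8)) = 25*(-482 + (-8)**2)/2 = 25*(-482 + 64)/2 = (25/2)*(-418) = -5225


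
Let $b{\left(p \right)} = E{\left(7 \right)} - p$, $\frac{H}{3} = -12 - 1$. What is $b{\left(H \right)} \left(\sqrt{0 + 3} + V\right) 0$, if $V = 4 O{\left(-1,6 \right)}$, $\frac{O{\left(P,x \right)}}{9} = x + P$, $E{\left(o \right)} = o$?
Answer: $0$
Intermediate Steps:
$H = -39$ ($H = 3 \left(-12 - 1\right) = 3 \left(-13\right) = -39$)
$O{\left(P,x \right)} = 9 P + 9 x$ ($O{\left(P,x \right)} = 9 \left(x + P\right) = 9 \left(P + x\right) = 9 P + 9 x$)
$b{\left(p \right)} = 7 - p$
$V = 180$ ($V = 4 \left(9 \left(-1\right) + 9 \cdot 6\right) = 4 \left(-9 + 54\right) = 4 \cdot 45 = 180$)
$b{\left(H \right)} \left(\sqrt{0 + 3} + V\right) 0 = \left(7 - -39\right) \left(\sqrt{0 + 3} + 180\right) 0 = \left(7 + 39\right) \left(\sqrt{3} + 180\right) 0 = 46 \left(180 + \sqrt{3}\right) 0 = 46 \cdot 0 = 0$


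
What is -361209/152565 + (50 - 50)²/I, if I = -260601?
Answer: -120403/50855 ≈ -2.3676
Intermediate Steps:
-361209/152565 + (50 - 50)²/I = -361209/152565 + (50 - 50)²/(-260601) = -361209*1/152565 + 0²*(-1/260601) = -120403/50855 + 0*(-1/260601) = -120403/50855 + 0 = -120403/50855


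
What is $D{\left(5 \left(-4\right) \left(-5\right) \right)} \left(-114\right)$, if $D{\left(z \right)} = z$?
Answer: $-11400$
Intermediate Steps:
$D{\left(5 \left(-4\right) \left(-5\right) \right)} \left(-114\right) = 5 \left(-4\right) \left(-5\right) \left(-114\right) = \left(-20\right) \left(-5\right) \left(-114\right) = 100 \left(-114\right) = -11400$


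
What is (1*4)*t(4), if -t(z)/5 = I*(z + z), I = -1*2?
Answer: 320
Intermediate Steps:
I = -2
t(z) = 20*z (t(z) = -(-10)*(z + z) = -(-10)*2*z = -(-20)*z = 20*z)
(1*4)*t(4) = (1*4)*(20*4) = 4*80 = 320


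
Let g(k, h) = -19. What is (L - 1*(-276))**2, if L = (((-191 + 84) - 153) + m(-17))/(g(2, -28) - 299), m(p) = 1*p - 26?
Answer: 861833449/11236 ≈ 76703.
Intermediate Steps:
m(p) = -26 + p (m(p) = p - 26 = -26 + p)
L = 101/106 (L = (((-191 + 84) - 153) + (-26 - 17))/(-19 - 299) = ((-107 - 153) - 43)/(-318) = (-260 - 43)*(-1/318) = -303*(-1/318) = 101/106 ≈ 0.95283)
(L - 1*(-276))**2 = (101/106 - 1*(-276))**2 = (101/106 + 276)**2 = (29357/106)**2 = 861833449/11236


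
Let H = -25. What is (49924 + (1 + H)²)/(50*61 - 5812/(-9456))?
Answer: 119382000/7211653 ≈ 16.554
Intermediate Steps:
(49924 + (1 + H)²)/(50*61 - 5812/(-9456)) = (49924 + (1 - 25)²)/(50*61 - 5812/(-9456)) = (49924 + (-24)²)/(3050 - 5812*(-1/9456)) = (49924 + 576)/(3050 + 1453/2364) = 50500/(7211653/2364) = 50500*(2364/7211653) = 119382000/7211653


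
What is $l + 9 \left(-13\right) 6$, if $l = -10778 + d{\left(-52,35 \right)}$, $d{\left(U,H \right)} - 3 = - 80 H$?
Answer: $-14277$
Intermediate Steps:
$d{\left(U,H \right)} = 3 - 80 H$
$l = -13575$ ($l = -10778 + \left(3 - 2800\right) = -10778 - 2797 = -13575$)
$l + 9 \left(-13\right) 6 = -13575 + 9 \left(-13\right) 6 = -13575 - 702 = -14277$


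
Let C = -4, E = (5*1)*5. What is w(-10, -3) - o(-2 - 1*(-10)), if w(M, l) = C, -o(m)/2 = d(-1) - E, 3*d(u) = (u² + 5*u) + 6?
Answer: -158/3 ≈ -52.667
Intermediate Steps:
d(u) = 2 + u²/3 + 5*u/3 (d(u) = ((u² + 5*u) + 6)/3 = (6 + u² + 5*u)/3 = 2 + u²/3 + 5*u/3)
E = 25 (E = 5*5 = 25)
o(m) = 146/3 (o(m) = -2*((2 + (⅓)*(-1)² + (5/3)*(-1)) - 1*25) = -2*((2 + (⅓)*1 - 5/3) - 25) = -2*((2 + ⅓ - 5/3) - 25) = -2*(⅔ - 25) = -2*(-73/3) = 146/3)
w(M, l) = -4
w(-10, -3) - o(-2 - 1*(-10)) = -4 - 1*146/3 = -4 - 146/3 = -158/3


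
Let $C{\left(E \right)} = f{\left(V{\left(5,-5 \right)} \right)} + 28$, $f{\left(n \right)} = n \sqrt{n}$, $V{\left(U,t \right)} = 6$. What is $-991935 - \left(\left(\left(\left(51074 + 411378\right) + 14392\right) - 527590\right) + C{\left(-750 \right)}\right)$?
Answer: $-941217 - 6 \sqrt{6} \approx -9.4123 \cdot 10^{5}$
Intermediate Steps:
$f{\left(n \right)} = n^{\frac{3}{2}}$
$C{\left(E \right)} = 28 + 6 \sqrt{6}$ ($C{\left(E \right)} = 6^{\frac{3}{2}} + 28 = 6 \sqrt{6} + 28 = 28 + 6 \sqrt{6}$)
$-991935 - \left(\left(\left(\left(51074 + 411378\right) + 14392\right) - 527590\right) + C{\left(-750 \right)}\right) = -991935 - \left(\left(\left(\left(51074 + 411378\right) + 14392\right) - 527590\right) + \left(28 + 6 \sqrt{6}\right)\right) = -991935 - \left(\left(\left(462452 + 14392\right) - 527590\right) + \left(28 + 6 \sqrt{6}\right)\right) = -991935 - \left(\left(476844 - 527590\right) + \left(28 + 6 \sqrt{6}\right)\right) = -991935 - \left(-50746 + \left(28 + 6 \sqrt{6}\right)\right) = -991935 - \left(-50718 + 6 \sqrt{6}\right) = -991935 + \left(50718 - 6 \sqrt{6}\right) = -941217 - 6 \sqrt{6}$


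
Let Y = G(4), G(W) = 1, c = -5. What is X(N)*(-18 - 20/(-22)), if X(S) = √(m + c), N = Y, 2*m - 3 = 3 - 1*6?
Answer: -188*I*√5/11 ≈ -38.216*I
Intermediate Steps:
m = 0 (m = 3/2 + (3 - 1*6)/2 = 3/2 + (3 - 6)/2 = 3/2 + (½)*(-3) = 3/2 - 3/2 = 0)
Y = 1
N = 1
X(S) = I*√5 (X(S) = √(0 - 5) = √(-5) = I*√5)
X(N)*(-18 - 20/(-22)) = (I*√5)*(-18 - 20/(-22)) = (I*√5)*(-18 - 20*(-1/22)) = (I*√5)*(-18 + 10/11) = (I*√5)*(-188/11) = -188*I*√5/11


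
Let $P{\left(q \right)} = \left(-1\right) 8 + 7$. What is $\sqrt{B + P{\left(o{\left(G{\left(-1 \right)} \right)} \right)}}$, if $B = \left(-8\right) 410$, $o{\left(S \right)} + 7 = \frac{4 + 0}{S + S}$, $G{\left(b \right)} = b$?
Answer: $i \sqrt{3281} \approx 57.28 i$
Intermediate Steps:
$o{\left(S \right)} = -7 + \frac{2}{S}$ ($o{\left(S \right)} = -7 + \frac{4 + 0}{S + S} = -7 + \frac{4}{2 S} = -7 + 4 \frac{1}{2 S} = -7 + \frac{2}{S}$)
$P{\left(q \right)} = -1$ ($P{\left(q \right)} = -8 + 7 = -1$)
$B = -3280$
$\sqrt{B + P{\left(o{\left(G{\left(-1 \right)} \right)} \right)}} = \sqrt{-3280 - 1} = \sqrt{-3281} = i \sqrt{3281}$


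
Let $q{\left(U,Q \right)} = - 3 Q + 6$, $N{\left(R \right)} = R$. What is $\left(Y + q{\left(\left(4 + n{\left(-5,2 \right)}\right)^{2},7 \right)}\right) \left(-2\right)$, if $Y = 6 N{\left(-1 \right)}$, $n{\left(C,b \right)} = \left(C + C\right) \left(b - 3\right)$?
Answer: $42$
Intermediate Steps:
$n{\left(C,b \right)} = 2 C \left(-3 + b\right)$
$q{\left(U,Q \right)} = 6 - 3 Q$
$Y = -6$ ($Y = 6 \left(-1\right) = -6$)
$\left(Y + q{\left(\left(4 + n{\left(-5,2 \right)}\right)^{2},7 \right)}\right) \left(-2\right) = \left(-6 + \left(6 - 21\right)\right) \left(-2\right) = \left(-6 - 15\right) \left(-2\right) = \left(-21\right) \left(-2\right) = 42$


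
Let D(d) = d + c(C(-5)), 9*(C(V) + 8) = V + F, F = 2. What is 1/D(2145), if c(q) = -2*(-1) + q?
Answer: 3/6416 ≈ 0.00046758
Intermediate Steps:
C(V) = -70/9 + V/9 (C(V) = -8 + (V + 2)/9 = -8 + (2 + V)/9 = -8 + (2/9 + V/9) = -70/9 + V/9)
c(q) = 2 + q
D(d) = -19/3 + d (D(d) = d + (2 + (-70/9 + (⅑)*(-5))) = d + (2 + (-70/9 - 5/9)) = d + (2 - 25/3) = d - 19/3 = -19/3 + d)
1/D(2145) = 1/(-19/3 + 2145) = 1/(6416/3) = 3/6416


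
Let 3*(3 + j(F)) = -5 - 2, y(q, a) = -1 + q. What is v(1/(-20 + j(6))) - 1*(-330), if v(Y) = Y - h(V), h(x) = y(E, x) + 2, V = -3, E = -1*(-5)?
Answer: 24621/76 ≈ 323.96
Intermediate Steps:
E = 5
h(x) = 6 (h(x) = (-1 + 5) + 2 = 4 + 2 = 6)
j(F) = -16/3 (j(F) = -3 + (-5 - 2)/3 = -3 + (1/3)*(-7) = -3 - 7/3 = -16/3)
v(Y) = -6 + Y (v(Y) = Y - 1*6 = Y - 6 = -6 + Y)
v(1/(-20 + j(6))) - 1*(-330) = (-6 + 1/(-20 - 16/3)) - 1*(-330) = (-6 + 1/(-76/3)) + 330 = (-6 - 3/76) + 330 = -459/76 + 330 = 24621/76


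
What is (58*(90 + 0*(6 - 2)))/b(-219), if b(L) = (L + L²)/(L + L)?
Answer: -5220/109 ≈ -47.890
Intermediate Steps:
b(L) = (L + L²)/(2*L) (b(L) = (L + L²)/((2*L)) = (L + L²)*(1/(2*L)) = (L + L²)/(2*L))
(58*(90 + 0*(6 - 2)))/b(-219) = (58*(90 + 0*(6 - 2)))/(½ + (½)*(-219)) = (58*(90 + 0*4))/(½ - 219/2) = (58*(90 + 0))/(-109) = (58*90)*(-1/109) = 5220*(-1/109) = -5220/109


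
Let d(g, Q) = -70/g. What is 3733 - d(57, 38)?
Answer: 212851/57 ≈ 3734.2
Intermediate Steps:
3733 - d(57, 38) = 3733 - (-70)/57 = 3733 - 1*(-70/57) = 3733 + 70/57 = 212851/57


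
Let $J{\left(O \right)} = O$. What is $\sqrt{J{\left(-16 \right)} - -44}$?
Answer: $2 \sqrt{7} \approx 5.2915$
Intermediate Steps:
$\sqrt{J{\left(-16 \right)} - -44} = \sqrt{-16 - -44} = \sqrt{-16 + \left(-7 + 51\right)} = \sqrt{-16 + 44} = \sqrt{28} = 2 \sqrt{7}$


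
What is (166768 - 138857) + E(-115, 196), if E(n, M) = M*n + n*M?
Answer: -17169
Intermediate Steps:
E(n, M) = 2*M*n (E(n, M) = M*n + M*n = 2*M*n)
(166768 - 138857) + E(-115, 196) = (166768 - 138857) + 2*196*(-115) = 27911 - 45080 = -17169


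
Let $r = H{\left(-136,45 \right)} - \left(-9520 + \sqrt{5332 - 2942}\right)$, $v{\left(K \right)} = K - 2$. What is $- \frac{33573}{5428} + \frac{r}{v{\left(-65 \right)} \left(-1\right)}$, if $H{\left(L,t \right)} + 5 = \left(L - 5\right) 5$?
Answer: $\frac{45571289}{363676} - \frac{\sqrt{2390}}{67} \approx 124.58$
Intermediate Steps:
$H{\left(L,t \right)} = -30 + 5 L$ ($H{\left(L,t \right)} = -5 + \left(L - 5\right) 5 = -5 + \left(-5 + L\right) 5 = -5 + \left(-25 + 5 L\right) = -30 + 5 L$)
$v{\left(K \right)} = -2 + K$
$r = 8810 - \sqrt{2390}$ ($r = \left(-30 + 5 \left(-136\right)\right) - \left(-9520 + \sqrt{5332 - 2942}\right) = \left(-30 - 680\right) - \left(-9520 + \sqrt{2390}\right) = -710 + \left(9520 - \sqrt{2390}\right) = 8810 - \sqrt{2390} \approx 8761.1$)
$- \frac{33573}{5428} + \frac{r}{v{\left(-65 \right)} \left(-1\right)} = - \frac{33573}{5428} + \frac{8810 - \sqrt{2390}}{\left(-2 - 65\right) \left(-1\right)} = \left(-33573\right) \frac{1}{5428} + \frac{8810 - \sqrt{2390}}{\left(-67\right) \left(-1\right)} = - \frac{33573}{5428} + \frac{8810 - \sqrt{2390}}{67} = - \frac{33573}{5428} + \left(8810 - \sqrt{2390}\right) \frac{1}{67} = - \frac{33573}{5428} + \left(\frac{8810}{67} - \frac{\sqrt{2390}}{67}\right) = \frac{45571289}{363676} - \frac{\sqrt{2390}}{67}$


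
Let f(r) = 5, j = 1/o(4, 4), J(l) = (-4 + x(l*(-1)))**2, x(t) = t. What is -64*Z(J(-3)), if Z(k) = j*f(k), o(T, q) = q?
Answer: -80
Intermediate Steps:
J(l) = (-4 - l)**2 (J(l) = (-4 + l*(-1))**2 = (-4 - l)**2)
j = 1/4 ≈ 0.25000
Z(k) = 5/4 (Z(k) = (1/4)*5 = 5/4)
-64*Z(J(-3)) = -64*5/4 = -80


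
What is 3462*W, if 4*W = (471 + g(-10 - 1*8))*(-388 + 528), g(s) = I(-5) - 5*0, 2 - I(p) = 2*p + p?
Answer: 59130960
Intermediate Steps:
I(p) = 2 - 3*p (I(p) = 2 - (2*p + p) = 2 - 3*p)
g(s) = 17 (g(s) = (2 - 3*(-5)) - 5*0 = (2 + 15) + 0 = 17 + 0 = 17)
W = 17080 (W = ((471 + 17)*(-388 + 528))/4 = (488*140)/4 = (1/4)*68320 = 17080)
3462*W = 3462*17080 = 59130960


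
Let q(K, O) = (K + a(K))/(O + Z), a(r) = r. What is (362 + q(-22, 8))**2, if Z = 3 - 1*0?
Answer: 128164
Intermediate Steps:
Z = 3 (Z = 3 + 0 = 3)
q(K, O) = 2*K/(3 + O) (q(K, O) = (K + K)/(O + 3) = (2*K)/(3 + O) = 2*K/(3 + O))
(362 + q(-22, 8))**2 = (362 + 2*(-22)/(3 + 8))**2 = (362 + 2*(-22)/11)**2 = (362 + 2*(-22)*(1/11))**2 = (362 - 4)**2 = 358**2 = 128164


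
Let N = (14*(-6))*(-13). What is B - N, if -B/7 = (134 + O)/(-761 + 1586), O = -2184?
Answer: -35462/33 ≈ -1074.6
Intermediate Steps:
N = 1092 (N = -84*(-13) = 1092)
B = 574/33 (B = -7*(134 - 2184)/(-761 + 1586) = -(-14350)/825 = -7*(-82/33) = 574/33 ≈ 17.394)
B - N = 574/33 - 1*1092 = 574/33 - 1092 = -35462/33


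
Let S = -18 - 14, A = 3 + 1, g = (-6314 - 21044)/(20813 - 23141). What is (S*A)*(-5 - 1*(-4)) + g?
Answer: 162671/1164 ≈ 139.75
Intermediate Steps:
g = 13679/1164 (g = -27358/(-2328) = -27358*(-1/2328) = 13679/1164 ≈ 11.752)
A = 4
S = -32
(S*A)*(-5 - 1*(-4)) + g = (-32*4)*(-5 - 1*(-4)) + 13679/1164 = -128*(-5 + 4) + 13679/1164 = -128*(-1) + 13679/1164 = 128 + 13679/1164 = 162671/1164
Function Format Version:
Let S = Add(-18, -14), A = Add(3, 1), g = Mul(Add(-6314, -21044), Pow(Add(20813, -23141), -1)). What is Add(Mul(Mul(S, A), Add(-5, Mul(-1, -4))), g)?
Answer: Rational(162671, 1164) ≈ 139.75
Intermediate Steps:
g = Rational(13679, 1164) (g = Mul(-27358, Pow(-2328, -1)) = Mul(-27358, Rational(-1, 2328)) = Rational(13679, 1164) ≈ 11.752)
A = 4
S = -32
Add(Mul(Mul(S, A), Add(-5, Mul(-1, -4))), g) = Add(Mul(Mul(-32, 4), Add(-5, Mul(-1, -4))), Rational(13679, 1164)) = Add(Mul(-128, Add(-5, 4)), Rational(13679, 1164)) = Add(Mul(-128, -1), Rational(13679, 1164)) = Add(128, Rational(13679, 1164)) = Rational(162671, 1164)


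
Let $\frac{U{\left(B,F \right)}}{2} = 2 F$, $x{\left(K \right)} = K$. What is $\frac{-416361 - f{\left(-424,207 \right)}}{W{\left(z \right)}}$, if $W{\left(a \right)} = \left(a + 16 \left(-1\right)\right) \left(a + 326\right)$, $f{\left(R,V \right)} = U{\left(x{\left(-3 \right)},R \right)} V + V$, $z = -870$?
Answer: $- \frac{8187}{60248} \approx -0.13589$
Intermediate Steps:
$U{\left(B,F \right)} = 4 F$ ($U{\left(B,F \right)} = 2 \cdot 2 F = 4 F$)
$f{\left(R,V \right)} = V + 4 R V$ ($f{\left(R,V \right)} = 4 R V + V = V + 4 R V$)
$W{\left(a \right)} = \left(-16 + a\right) \left(326 + a\right)$ ($W{\left(a \right)} = \left(a - 16\right) \left(326 + a\right) = \left(-16 + a\right) \left(326 + a\right)$)
$\frac{-416361 - f{\left(-424,207 \right)}}{W{\left(z \right)}} = \frac{-416361 - 207 \left(1 + 4 \left(-424\right)\right)}{-5216 + \left(-870\right)^{2} + 310 \left(-870\right)} = \frac{-416361 - 207 \left(1 - 1696\right)}{-5216 + 756900 - 269700} = \frac{-416361 - 207 \left(-1695\right)}{481984} = \left(-416361 - -350865\right) \frac{1}{481984} = \left(-416361 + 350865\right) \frac{1}{481984} = \left(-65496\right) \frac{1}{481984} = - \frac{8187}{60248}$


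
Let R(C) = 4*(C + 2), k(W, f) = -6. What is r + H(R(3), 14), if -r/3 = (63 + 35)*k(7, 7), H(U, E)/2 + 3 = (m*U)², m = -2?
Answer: 4958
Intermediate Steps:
R(C) = 8 + 4*C (R(C) = 4*(2 + C) = 8 + 4*C)
H(U, E) = -6 + 8*U² (H(U, E) = -6 + 2*(-2*U)² = -6 + 2*(4*U²) = -6 + 8*U²)
r = 1764 (r = -3*(63 + 35)*(-6) = -294*(-6) = -3*(-588) = 1764)
r + H(R(3), 14) = 1764 + (-6 + 8*(8 + 4*3)²) = 1764 + (-6 + 8*(8 + 12)²) = 1764 + (-6 + 8*20²) = 1764 + (-6 + 8*400) = 1764 + (-6 + 3200) = 1764 + 3194 = 4958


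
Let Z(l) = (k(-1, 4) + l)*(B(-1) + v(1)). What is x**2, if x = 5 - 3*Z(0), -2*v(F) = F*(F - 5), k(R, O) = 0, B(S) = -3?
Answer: 25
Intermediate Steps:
v(F) = -F*(-5 + F)/2 (v(F) = -F*(F - 5)/2 = -F*(-5 + F)/2)
Z(l) = -l (Z(l) = (0 + l)*(-3 + (1/2)*1*(5 - 1*1)) = l*(-3 + (1/2)*1*(5 - 1)) = l*(-3 + (1/2)*1*4) = l*(-3 + 2) = l*(-1) = -l)
x = 5 (x = 5 - (-3)*0 = 5 - 3*0 = 5 + 0 = 5)
x**2 = 5**2 = 25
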